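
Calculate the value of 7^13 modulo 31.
By repeated squaring (mod 31): 7^{1}≡7, 7^{2}≡18, 7^{4}≡14, 7^{8}≡10. Then 7^{13} = 7^{8+4+1} ≡ 10 × 14 × 7 ≡ 19 (mod 31)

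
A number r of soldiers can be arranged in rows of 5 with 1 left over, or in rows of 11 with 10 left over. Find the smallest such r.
M = 5 × 11 = 55. M₁ = 11, y₁ ≡ 1 mod 5. M₂ = 5, y₂ ≡ 9 mod 11. r = 1×11×1 + 10×5×9 ≡ 21 mod 55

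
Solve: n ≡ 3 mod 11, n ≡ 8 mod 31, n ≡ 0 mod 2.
M = 11 × 31 × 2 = 682. M₁ = 62, y₁ ≡ 8 mod 11. M₂ = 22, y₂ ≡ 24 mod 31. M₃ = 341, y₃ ≡ 1 mod 2. n = 3×62×8 + 8×22×24 + 0×341×1 ≡ 256 mod 682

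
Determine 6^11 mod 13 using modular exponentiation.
By repeated squaring (mod 13): 6^{1}≡6, 6^{2}≡10, 6^{4}≡9, 6^{8}≡3. Then 6^{11} = 6^{8+2+1} ≡ 3 × 10 × 6 ≡ 11 (mod 13)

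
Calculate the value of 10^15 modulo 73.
By repeated squaring mod 73: 10^{1}≡10, 10^{2}≡27, 10^{4}≡72, 10^{8}≡1. Then 10^{15} = 10^{8+4+2+1} ≡ 1 × 72 × 27 × 10 ≡ 22 mod 73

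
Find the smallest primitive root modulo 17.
g = 3. Powers: [3, 9, 10, 13, 5, 15, 11, ...] generates all 16 non-zero residues.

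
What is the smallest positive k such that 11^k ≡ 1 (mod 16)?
Powers of 11 mod 16: 11^1≡11, 11^2≡9, 11^3≡3, 11^4≡1. So the order of 11 is 4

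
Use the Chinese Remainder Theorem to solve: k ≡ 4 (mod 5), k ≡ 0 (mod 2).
M = 5 × 2 = 10. M₁ = 2, y₁ ≡ 3 (mod 5). M₂ = 5, y₂ ≡ 1 (mod 2). k = 4×2×3 + 0×5×1 ≡ 4 (mod 10)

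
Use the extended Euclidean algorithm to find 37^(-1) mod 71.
Extended GCD: 37(-23) + 71(12) = 1. So 37^(-1) ≡ -23 ≡ 48 mod 71. Verify: 37 × 48 = 1776 ≡ 1 mod 71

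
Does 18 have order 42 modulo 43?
ord_43(18) divides 42. For each prime q|42: 18^{21}≡42, 18^{14}≡6, 18^{6}≡41, none ≡ 1. So 18 has order 42 and is a primitive root mod 43.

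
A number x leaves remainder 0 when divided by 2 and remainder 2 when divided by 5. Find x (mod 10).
M = 2 × 5 = 10. M₁ = 5, y₁ ≡ 1 (mod 2). M₂ = 2, y₂ ≡ 3 (mod 5). x = 0×5×1 + 2×2×3 ≡ 2 (mod 10)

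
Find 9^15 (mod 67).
By repeated squaring (mod 67): 9^{1}≡9, 9^{2}≡14, 9^{4}≡62, 9^{8}≡25. Then 9^{15} = 9^{8+4+2+1} ≡ 25 × 62 × 14 × 9 ≡ 62 (mod 67)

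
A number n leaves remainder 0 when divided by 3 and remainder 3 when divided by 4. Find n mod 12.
M = 3 × 4 = 12. M₁ = 4, y₁ ≡ 1 mod 3. M₂ = 3, y₂ ≡ 3 mod 4. n = 0×4×1 + 3×3×3 ≡ 3 mod 12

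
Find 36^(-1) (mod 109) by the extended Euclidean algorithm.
Extended GCD: 36(-3) + 109(1) = 1. So 36^(-1) ≡ -3 ≡ 106 (mod 109). Verify: 36 × 106 = 3816 ≡ 1 (mod 109)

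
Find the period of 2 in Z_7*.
Powers of 2 mod 7: 2^1≡2, 2^2≡4, 2^3≡1. Order = 3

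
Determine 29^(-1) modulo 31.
Since 31 is prime, by Fermat 29^(-1) ≡ 29^{29} ≡ 15 (mod 31). Verify: 29 × 15 = 435 ≡ 1 (mod 31)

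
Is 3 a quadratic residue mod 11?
By Euler's criterion: 3^{5} ≡ 1 (mod 11). Since this equals 1, 3 is a QR.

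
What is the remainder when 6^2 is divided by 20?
6^{2} = 36 ≡ 16 (mod 20)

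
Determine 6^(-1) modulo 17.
Since 17 is prime, by Fermat 6^(-1) ≡ 6^{15} ≡ 3 (mod 17). Verify: 6 × 3 = 18 ≡ 1 (mod 17)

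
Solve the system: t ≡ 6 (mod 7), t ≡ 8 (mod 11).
M = 7 × 11 = 77. M₁ = 11, y₁ ≡ 2 (mod 7). M₂ = 7, y₂ ≡ 8 (mod 11). t = 6×11×2 + 8×7×8 ≡ 41 (mod 77)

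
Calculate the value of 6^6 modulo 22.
By repeated squaring (mod 22): 6^{1}≡6, 6^{2}≡14, 6^{4}≡20. Then 6^{6} = 6^{4+2} ≡ 20 × 14 ≡ 16 (mod 22)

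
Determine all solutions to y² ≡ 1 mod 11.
The square roots of 1 mod 11 are 1 and 10. Verify: 1² = 1 ≡ 1 mod 11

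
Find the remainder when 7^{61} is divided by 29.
By Fermat: 7^{28} ≡ 1 (mod 29). 61 = 2×28 + 5. So 7^{61} ≡ 7^{5} ≡ 16 (mod 29)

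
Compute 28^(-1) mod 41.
Since 41 is prime, by Fermat 28^(-1) ≡ 28^{39} ≡ 22 mod 41. Verify: 28 × 22 = 616 ≡ 1 mod 41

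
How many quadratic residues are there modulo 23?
The squaring map on Z_23* is 2-to-1, so there are (22)/2 = 11 QRs.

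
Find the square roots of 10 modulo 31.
The square roots of 10 mod 31 are 14 and 17. Verify: 14² = 196 ≡ 10 (mod 31)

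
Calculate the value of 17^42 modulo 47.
By repeated squaring (mod 47): 17^{1}≡17, 17^{2}≡7, 17^{4}≡2, 17^{8}≡4, 17^{16}≡16, 17^{32}≡21. Then 17^{42} = 17^{32+8+2} ≡ 21 × 4 × 7 ≡ 24 (mod 47)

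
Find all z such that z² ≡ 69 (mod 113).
The square roots of 69 mod 113 are 71 and 42. Verify: 71² = 5041 ≡ 69 (mod 113)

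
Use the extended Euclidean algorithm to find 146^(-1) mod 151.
Extended GCD: 146(30) + 151(-29) = 1. So 146^(-1) ≡ 30 (mod 151). Verify: 146 × 30 = 4380 ≡ 1 (mod 151)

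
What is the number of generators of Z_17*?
A prime p has φ(p-1) primitive roots; here φ(16) = 8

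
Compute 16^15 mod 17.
By repeated squaring mod 17: 16^{1}≡16, 16^{2}≡1, 16^{4}≡1, 16^{8}≡1. Then 16^{15} = 16^{8+4+2+1} ≡ 1 × 1 × 1 × 16 ≡ 16 mod 17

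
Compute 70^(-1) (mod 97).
Since 97 is prime, by Fermat 70^(-1) ≡ 70^{95} ≡ 79 (mod 97). Verify: 70 × 79 = 5530 ≡ 1 (mod 97)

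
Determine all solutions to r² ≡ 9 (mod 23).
The square roots of 9 mod 23 are 3 and 20. Verify: 3² = 9 ≡ 9 (mod 23)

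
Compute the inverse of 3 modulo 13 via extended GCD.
Extended GCD: 3(-4) + 13(1) = 1. So 3^(-1) ≡ -4 ≡ 9 mod 13. Verify: 3 × 9 = 27 ≡ 1 mod 13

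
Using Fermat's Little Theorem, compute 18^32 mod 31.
By Fermat: 18^{30} ≡ 1 mod 31. So 18^{32} = 18^{30} · 18^{2} ≡ 18^{2} ≡ 14 mod 31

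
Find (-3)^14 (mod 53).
By repeated squaring (mod 53): (-3)^{1}≡50, (-3)^{2}≡9, (-3)^{4}≡28, (-3)^{8}≡42. Then (-3)^{14} = (-3)^{8+4+2} ≡ 42 × 28 × 9 ≡ 37 (mod 53)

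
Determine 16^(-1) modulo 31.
Since 31 is prime, by Fermat 16^(-1) ≡ 16^{29} ≡ 2 (mod 31). Verify: 16 × 2 = 32 ≡ 1 (mod 31)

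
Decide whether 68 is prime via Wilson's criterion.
(67)! mod 68 = 0. Since 0 ≢ -1 mod 68, 68 is not prime.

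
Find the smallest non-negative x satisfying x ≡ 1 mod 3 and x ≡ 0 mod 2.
M = 3 × 2 = 6. M₁ = 2, y₁ ≡ 2 mod 3. M₂ = 3, y₂ ≡ 1 mod 2. x = 1×2×2 + 0×3×1 ≡ 4 mod 6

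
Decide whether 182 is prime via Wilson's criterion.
(181)! mod 182 = 0. Since 0 ≢ -1 (mod 182), 182 is not prime.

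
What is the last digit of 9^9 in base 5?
Using Fermat: 9^{4} ≡ 1 mod 5. 9 ≡ 1 mod 4. So 9^{9} ≡ 9^{1} ≡ 4 mod 5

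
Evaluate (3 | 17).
(3/17) = 3^{8} mod 17 = -1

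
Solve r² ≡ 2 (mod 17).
The square roots of 2 mod 17 are 6 and 11. Verify: 6² = 36 ≡ 2 (mod 17)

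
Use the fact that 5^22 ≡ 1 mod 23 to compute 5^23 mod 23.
By Fermat: 5^{22} ≡ 1 mod 23. So 5^{23} = 5^{22} · 5^{1} ≡ 5^{1} ≡ 5 mod 23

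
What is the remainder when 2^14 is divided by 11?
Using Fermat: 2^{10} ≡ 1 (mod 11). 14 ≡ 4 (mod 10). So 2^{14} ≡ 2^{4} ≡ 5 (mod 11)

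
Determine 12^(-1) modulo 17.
Since 17 is prime, by Fermat 12^(-1) ≡ 12^{15} ≡ 10 (mod 17). Verify: 12 × 10 = 120 ≡ 1 (mod 17)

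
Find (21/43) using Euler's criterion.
(21/43) = 21^{21} mod 43 = 1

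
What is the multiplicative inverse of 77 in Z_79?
Since 79 is prime, by Fermat 77^(-1) ≡ 77^{77} ≡ 39 (mod 79). Verify: 77 × 39 = 3003 ≡ 1 (mod 79)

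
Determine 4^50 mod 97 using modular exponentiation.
By repeated squaring (mod 97): 4^{1}≡4, 4^{2}≡16, 4^{4}≡62, 4^{8}≡61, 4^{16}≡35, 4^{32}≡61. Then 4^{50} = 4^{32+16+2} ≡ 61 × 35 × 16 ≡ 16 (mod 97)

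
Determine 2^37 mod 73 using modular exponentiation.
By repeated squaring mod 73: 2^{1}≡2, 2^{2}≡4, 2^{4}≡16, 2^{8}≡37, 2^{16}≡55, 2^{32}≡32. Then 2^{37} = 2^{32+4+1} ≡ 32 × 16 × 2 ≡ 2 mod 73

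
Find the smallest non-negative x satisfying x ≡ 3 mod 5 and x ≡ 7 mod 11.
M = 5 × 11 = 55. M₁ = 11, y₁ ≡ 1 mod 5. M₂ = 5, y₂ ≡ 9 mod 11. x = 3×11×1 + 7×5×9 ≡ 18 mod 55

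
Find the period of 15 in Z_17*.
Powers of 15 mod 17: 15^1≡15, 15^2≡4, 15^3≡9, 15^4≡16, 15^5≡2, 15^6≡13, 15^7≡8, 15^8≡1. Order = 8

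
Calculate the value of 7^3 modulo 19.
7^{3} = 343 ≡ 1 (mod 19)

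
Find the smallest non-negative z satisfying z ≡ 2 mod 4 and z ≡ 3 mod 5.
M = 4 × 5 = 20. M₁ = 5, y₁ ≡ 1 mod 4. M₂ = 4, y₂ ≡ 4 mod 5. z = 2×5×1 + 3×4×4 ≡ 18 mod 20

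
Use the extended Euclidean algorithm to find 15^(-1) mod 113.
Extended GCD: 15(-15) + 113(2) = 1. So 15^(-1) ≡ -15 ≡ 98 (mod 113). Verify: 15 × 98 = 1470 ≡ 1 (mod 113)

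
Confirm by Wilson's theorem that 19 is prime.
(18)! mod 19 = 18. Since this equals -1 (mod 19), Wilson confirms 19 is prime.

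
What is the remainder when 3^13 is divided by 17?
By repeated squaring (mod 17): 3^{1}≡3, 3^{2}≡9, 3^{4}≡13, 3^{8}≡16. Then 3^{13} = 3^{8+4+1} ≡ 16 × 13 × 3 ≡ 12 (mod 17)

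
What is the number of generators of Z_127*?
Number of primitive roots mod 127 = φ(p-1) = φ(126) = 36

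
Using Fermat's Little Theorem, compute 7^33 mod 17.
By Fermat: 7^{16} ≡ 1 mod 17. 33 = 2×16 + 1. So 7^{33} ≡ 7^{1} ≡ 7 mod 17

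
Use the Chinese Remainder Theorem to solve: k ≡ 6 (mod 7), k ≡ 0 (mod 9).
M = 7 × 9 = 63. M₁ = 9, y₁ ≡ 4 (mod 7). M₂ = 7, y₂ ≡ 4 (mod 9). k = 6×9×4 + 0×7×4 ≡ 27 (mod 63)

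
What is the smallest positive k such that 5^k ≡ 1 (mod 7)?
Powers of 5 mod 7: 5^1≡5, 5^2≡4, 5^3≡6, 5^4≡2, 5^5≡3, 5^6≡1. ord_7(5) = 6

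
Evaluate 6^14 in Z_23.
By repeated squaring (mod 23): 6^{1}≡6, 6^{2}≡13, 6^{4}≡8, 6^{8}≡18. Then 6^{14} = 6^{8+4+2} ≡ 18 × 8 × 13 ≡ 9 (mod 23)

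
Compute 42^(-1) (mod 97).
Since 97 is prime, by Fermat 42^(-1) ≡ 42^{95} ≡ 67 (mod 97). Verify: 42 × 67 = 2814 ≡ 1 (mod 97)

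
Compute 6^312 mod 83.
Using Fermat: 6^{82} ≡ 1 (mod 83). 312 ≡ 66 (mod 82). So 6^{312} ≡ 6^{66} ≡ 9 (mod 83)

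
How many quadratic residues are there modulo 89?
The squaring map on Z_89* is 2-to-1, so there are (88)/2 = 44 QRs.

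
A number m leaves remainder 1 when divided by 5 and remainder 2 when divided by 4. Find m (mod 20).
M = 5 × 4 = 20. M₁ = 4, y₁ ≡ 4 (mod 5). M₂ = 5, y₂ ≡ 1 (mod 4). m = 1×4×4 + 2×5×1 ≡ 6 (mod 20)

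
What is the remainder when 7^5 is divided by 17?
By repeated squaring mod 17: 7^{1}≡7, 7^{2}≡15, 7^{4}≡4. Then 7^{5} = 7^{4+1} ≡ 4 × 7 ≡ 11 mod 17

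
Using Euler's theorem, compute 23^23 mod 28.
By Euler: 23^{12} ≡ 1 mod 28 since gcd(23, 28) = 1. 23 = 1×12 + 11. So 23^{23} ≡ 23^{11} ≡ 11 mod 28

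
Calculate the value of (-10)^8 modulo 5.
By repeated squaring (mod 5): (-10)^{1}≡0, (-10)^{2}≡0, (-10)^{4}≡0, (-10)^{8}≡0. So (-10)^{8} ≡ 0 (mod 5)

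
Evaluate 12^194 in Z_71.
Using Fermat: 12^{70} ≡ 1 mod 71. 194 ≡ 54 mod 70. So 12^{194} ≡ 12^{54} ≡ 38 mod 71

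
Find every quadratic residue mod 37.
Squares in Z_37*: {1, 3, 4, 7, 9, 10, 11, 12, 16, 21, 25, 26, 27, 28, 30, 33, 34, 36}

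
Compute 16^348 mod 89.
Using Fermat: 16^{88} ≡ 1 (mod 89). 348 ≡ 84 (mod 88). So 16^{348} ≡ 16^{84} ≡ 64 (mod 89)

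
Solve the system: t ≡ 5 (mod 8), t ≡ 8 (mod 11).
M = 8 × 11 = 88. M₁ = 11, y₁ ≡ 3 (mod 8). M₂ = 8, y₂ ≡ 7 (mod 11). t = 5×11×3 + 8×8×7 ≡ 85 (mod 88)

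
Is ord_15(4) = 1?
Powers of 4 mod 15: 4^1≡4, 4^2≡1. 4^1≡4≢1, so ord ≠ 1. No, the actual order is 2.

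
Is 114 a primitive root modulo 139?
ord_139(114) divides 138. For each prime q|138: 114^{69}≡138, 114^{46}≡96, 114^{6}≡52, none ≡ 1. So 114 has order 138 and is a primitive root mod 139.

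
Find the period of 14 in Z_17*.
Powers of 14 mod 17: 14^1≡14, 14^2≡9, 14^3≡7, 14^4≡13, 14^5≡12, 14^6≡15, 14^7≡6, 14^8≡16, 14^9≡3, 14^10≡8, 14^11≡10, 14^12≡4, 14^13≡5, 14^14≡2, 14^15≡11, 14^16≡1. So the order of 14 is 16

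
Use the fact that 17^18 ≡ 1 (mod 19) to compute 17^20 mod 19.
By Fermat: 17^{18} ≡ 1 (mod 19). So 17^{20} = 17^{18} · 17^{2} ≡ 17^{2} ≡ 4 (mod 19)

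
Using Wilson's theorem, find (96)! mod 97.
By Wilson's theorem, (96)! ≡ -1 ≡ 96 (mod 97)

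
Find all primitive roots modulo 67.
There are φ(66) = 20 primitive roots mod 67: {2, 7, 11, 12, 13, 18, 20, 28, 31, 32, 34, 41, 44, 46, 48, 50, 51, 57, 61, 63}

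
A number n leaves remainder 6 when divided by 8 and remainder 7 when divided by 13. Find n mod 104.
M = 8 × 13 = 104. M₁ = 13, y₁ ≡ 5 mod 8. M₂ = 8, y₂ ≡ 5 mod 13. n = 6×13×5 + 7×8×5 ≡ 46 mod 104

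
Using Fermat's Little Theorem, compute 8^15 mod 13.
By Fermat: 8^{12} ≡ 1 (mod 13). So 8^{15} = 8^{12} · 8^{3} ≡ 8^{3} ≡ 5 (mod 13)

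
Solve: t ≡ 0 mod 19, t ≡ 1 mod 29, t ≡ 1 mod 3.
M = 19 × 29 × 3 = 1653. M₁ = 87, y₁ ≡ 7 mod 19. M₂ = 57, y₂ ≡ 28 mod 29. M₃ = 551, y₃ ≡ 2 mod 3. t = 0×87×7 + 1×57×28 + 1×551×2 ≡ 1045 mod 1653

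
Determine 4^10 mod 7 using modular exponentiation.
Using Fermat: 4^{6} ≡ 1 mod 7. 10 ≡ 4 mod 6. So 4^{10} ≡ 4^{4} ≡ 4 mod 7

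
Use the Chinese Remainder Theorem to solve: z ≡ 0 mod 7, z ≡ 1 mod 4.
M = 7 × 4 = 28. M₁ = 4, y₁ ≡ 2 mod 7. M₂ = 7, y₂ ≡ 3 mod 4. z = 0×4×2 + 1×7×3 ≡ 21 mod 28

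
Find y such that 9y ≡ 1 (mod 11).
Since 11 is prime, by Fermat 9^(-1) ≡ 9^{9} ≡ 5 (mod 11). Verify: 9 × 5 = 45 ≡ 1 (mod 11)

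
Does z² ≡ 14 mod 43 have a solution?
By Euler's criterion: 14^{21} ≡ 1 mod 43. Since this equals 1, 14 is a QR.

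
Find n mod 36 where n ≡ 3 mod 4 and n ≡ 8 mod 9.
M = 4 × 9 = 36. M₁ = 9, y₁ ≡ 1 mod 4. M₂ = 4, y₂ ≡ 7 mod 9. n = 3×9×1 + 8×4×7 ≡ 35 mod 36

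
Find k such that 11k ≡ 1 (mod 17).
Since 17 is prime, by Fermat 11^(-1) ≡ 11^{15} ≡ 14 (mod 17). Verify: 11 × 14 = 154 ≡ 1 (mod 17)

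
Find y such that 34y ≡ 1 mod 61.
Since 61 is prime, by Fermat 34^(-1) ≡ 34^{59} ≡ 9 mod 61. Verify: 34 × 9 = 306 ≡ 1 mod 61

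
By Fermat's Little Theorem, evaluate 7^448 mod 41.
By Fermat: 7^{40} ≡ 1 (mod 41). 448 ≡ 8 (mod 40). So 7^{448} ≡ 7^{8} ≡ 37 (mod 41)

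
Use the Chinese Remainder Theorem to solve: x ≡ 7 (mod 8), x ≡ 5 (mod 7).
M = 8 × 7 = 56. M₁ = 7, y₁ ≡ 7 (mod 8). M₂ = 8, y₂ ≡ 1 (mod 7). x = 7×7×7 + 5×8×1 ≡ 47 (mod 56)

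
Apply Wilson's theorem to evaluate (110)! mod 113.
(112)! = (110)! × (111) × (112) ≡ -1 (mod 113). So (110)! ≡ -1 × [(112)(111)]^(-1) ≡ 56 (mod 113)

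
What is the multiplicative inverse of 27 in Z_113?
Since 113 is prime, by Fermat 27^(-1) ≡ 27^{111} ≡ 67 (mod 113). Verify: 27 × 67 = 1809 ≡ 1 (mod 113)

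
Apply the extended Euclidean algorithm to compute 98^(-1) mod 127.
Extended GCD: 98(35) + 127(-27) = 1. So 98^(-1) ≡ 35 (mod 127). Verify: 98 × 35 = 3430 ≡ 1 (mod 127)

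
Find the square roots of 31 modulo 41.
The square roots of 31 mod 41 are 20 and 21. Verify: 20² = 400 ≡ 31 mod 41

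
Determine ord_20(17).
Powers of 17 mod 20: 17^1≡17, 17^2≡9, 17^3≡13, 17^4≡1. ord_20(17) = 4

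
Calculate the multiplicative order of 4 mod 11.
Powers of 4 mod 11: 4^1≡4, 4^2≡5, 4^3≡9, 4^4≡3, 4^5≡1. Order = 5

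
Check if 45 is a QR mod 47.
By Euler's criterion: 45^{23} ≡ 46 mod 47. Since this equals -1 (≡ 46), 45 is not a QR.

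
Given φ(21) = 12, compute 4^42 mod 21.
By Euler: 4^{12} ≡ 1 mod 21 since gcd(4, 21) = 1. 42 = 3×12 + 6. So 4^{42} ≡ 4^{6} ≡ 1 mod 21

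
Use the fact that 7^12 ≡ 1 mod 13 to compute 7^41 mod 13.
By Fermat: 7^{12} ≡ 1 mod 13. 41 = 3×12 + 5. So 7^{41} ≡ 7^{5} ≡ 11 mod 13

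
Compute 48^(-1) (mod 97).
Since 97 is prime, by Fermat 48^(-1) ≡ 48^{95} ≡ 95 (mod 97). Verify: 48 × 95 = 4560 ≡ 1 (mod 97)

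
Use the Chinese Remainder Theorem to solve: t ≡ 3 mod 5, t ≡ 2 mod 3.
M = 5 × 3 = 15. M₁ = 3, y₁ ≡ 2 mod 5. M₂ = 5, y₂ ≡ 2 mod 3. t = 3×3×2 + 2×5×2 ≡ 8 mod 15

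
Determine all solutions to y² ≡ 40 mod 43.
The square roots of 40 mod 43 are 13 and 30. Verify: 13² = 169 ≡ 40 mod 43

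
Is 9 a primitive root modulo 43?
9^{21} ≡ 1 (mod 43) and 21 < 42, so ord_43(9) = 21 ≠ 42 and 9 is not a primitive root.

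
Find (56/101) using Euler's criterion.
(56/101) = 56^{50} mod 101 = 1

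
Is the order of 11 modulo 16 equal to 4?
Powers of 11 mod 16: 11^1≡11, 11^2≡9, 11^3≡3, 11^4≡1. First k with 11^k≡1 is k=4. Yes, ord_16(11) = 4.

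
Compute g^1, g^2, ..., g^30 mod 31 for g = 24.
24^1, 24^2, ..., 24^{30} mod 31: [24, 18, 29, 14, 26, 4, 3, 10, 23, 25, 11, 16, 12, 9, 30, 7, 13, 2, 17, 5, 27, 28, 21, 8, 6, 20, 15, 19, 22, 1]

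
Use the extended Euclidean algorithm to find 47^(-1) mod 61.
Extended GCD: 47(13) + 61(-10) = 1. So 47^(-1) ≡ 13 (mod 61). Verify: 47 × 13 = 611 ≡ 1 (mod 61)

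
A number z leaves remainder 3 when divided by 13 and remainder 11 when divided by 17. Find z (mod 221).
M = 13 × 17 = 221. M₁ = 17, y₁ ≡ 10 (mod 13). M₂ = 13, y₂ ≡ 4 (mod 17). z = 3×17×10 + 11×13×4 ≡ 198 (mod 221)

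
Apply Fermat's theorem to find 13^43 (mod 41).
By Fermat: 13^{40} ≡ 1 (mod 41). So 13^{43} = 13^{40} · 13^{3} ≡ 13^{3} ≡ 24 (mod 41)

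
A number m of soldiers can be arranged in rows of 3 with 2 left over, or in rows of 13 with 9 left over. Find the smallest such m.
M = 3 × 13 = 39. M₁ = 13, y₁ ≡ 1 mod 3. M₂ = 3, y₂ ≡ 9 mod 13. m = 2×13×1 + 9×3×9 ≡ 35 mod 39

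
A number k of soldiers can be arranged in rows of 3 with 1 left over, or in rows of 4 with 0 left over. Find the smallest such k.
M = 3 × 4 = 12. M₁ = 4, y₁ ≡ 1 (mod 3). M₂ = 3, y₂ ≡ 3 (mod 4). k = 1×4×1 + 0×3×3 ≡ 4 (mod 12)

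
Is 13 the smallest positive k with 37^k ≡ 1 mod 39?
Powers of 37 mod 39: 37^1≡37, 37^2≡4, 37^3≡31, 37^4≡16, 37^5≡7, 37^6≡25, 37^7≡28, 37^8≡22, 37^9≡34, 37^10≡10, 37^11≡19, 37^12≡1. Already 37^12≡1, so the order is 12 < 13. No, the actual order is 12.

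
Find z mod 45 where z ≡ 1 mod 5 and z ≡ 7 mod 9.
M = 5 × 9 = 45. M₁ = 9, y₁ ≡ 4 mod 5. M₂ = 5, y₂ ≡ 2 mod 9. z = 1×9×4 + 7×5×2 ≡ 16 mod 45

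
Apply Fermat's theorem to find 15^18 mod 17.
By Fermat: 15^{16} ≡ 1 mod 17. So 15^{18} = 15^{16} · 15^{2} ≡ 15^{2} ≡ 4 mod 17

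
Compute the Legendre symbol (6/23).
(6/23) = 6^{11} mod 23 = 1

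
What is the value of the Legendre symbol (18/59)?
(18/59) = 18^{29} mod 59 = -1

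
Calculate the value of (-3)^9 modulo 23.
By repeated squaring (mod 23): (-3)^{1}≡20, (-3)^{2}≡9, (-3)^{4}≡12, (-3)^{8}≡6. Then (-3)^{9} = (-3)^{8+1} ≡ 6 × 20 ≡ 5 (mod 23)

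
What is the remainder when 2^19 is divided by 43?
By repeated squaring (mod 43): 2^{1}≡2, 2^{2}≡4, 2^{4}≡16, 2^{8}≡41, 2^{16}≡4. Then 2^{19} = 2^{16+2+1} ≡ 4 × 4 × 2 ≡ 32 (mod 43)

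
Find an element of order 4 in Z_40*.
17 has order 4 mod 40 since 17^{4} ≡ 1 mod 40 and no smaller power works.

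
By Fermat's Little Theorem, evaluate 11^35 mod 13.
By Fermat: 11^{12} ≡ 1 (mod 13). 35 = 2×12 + 11. So 11^{35} ≡ 11^{11} ≡ 6 (mod 13)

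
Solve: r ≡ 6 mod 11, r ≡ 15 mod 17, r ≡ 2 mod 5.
M = 11 × 17 × 5 = 935. M₁ = 85, y₁ ≡ 7 mod 11. M₂ = 55, y₂ ≡ 13 mod 17. M₃ = 187, y₃ ≡ 3 mod 5. r = 6×85×7 + 15×55×13 + 2×187×3 ≡ 457 mod 935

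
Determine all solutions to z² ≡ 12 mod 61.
The square roots of 12 mod 61 are 16 and 45. Verify: 16² = 256 ≡ 12 mod 61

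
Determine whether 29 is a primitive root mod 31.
29^{10} ≡ 1 (mod 31) and 10 < 30, so ord_31(29) = 10 ≠ 30 and 29 is not a primitive root.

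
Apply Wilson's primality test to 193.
(192)! mod 193 = 192. Since 192 ≡ -1 mod 193, 193 is prime.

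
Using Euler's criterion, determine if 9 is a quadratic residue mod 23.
By Euler's criterion: 9^{11} ≡ 1 mod 23. Since this equals 1, 9 is a QR.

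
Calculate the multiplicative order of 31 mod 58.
Powers of 31 mod 58: 31^1≡31, 31^2≡33, 31^3≡37, 31^4≡45, 31^5≡3, 31^6≡35, 31^7≡41, 31^8≡53, 31^9≡19, 31^10≡9, 31^11≡47, 31^12≡7, 31^13≡43, 31^14≡57, 31^15≡27, 31^16≡25, 31^17≡21, 31^18≡13, 31^19≡55, 31^20≡23, 31^21≡17, 31^22≡5, 31^23≡39, 31^24≡49, 31^25≡11, 31^26≡51, 31^27≡15, 31^28≡1. So the order of 31 is 28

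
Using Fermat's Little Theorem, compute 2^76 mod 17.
By Fermat: 2^{16} ≡ 1 mod 17. 76 = 4×16 + 12. So 2^{76} ≡ 2^{12} ≡ 16 mod 17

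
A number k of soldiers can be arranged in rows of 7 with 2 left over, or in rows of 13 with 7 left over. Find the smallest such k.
M = 7 × 13 = 91. M₁ = 13, y₁ ≡ 6 mod 7. M₂ = 7, y₂ ≡ 2 mod 13. k = 2×13×6 + 7×7×2 ≡ 72 mod 91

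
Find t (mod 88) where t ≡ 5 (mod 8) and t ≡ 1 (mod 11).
M = 8 × 11 = 88. M₁ = 11, y₁ ≡ 3 (mod 8). M₂ = 8, y₂ ≡ 7 (mod 11). t = 5×11×3 + 1×8×7 ≡ 45 (mod 88)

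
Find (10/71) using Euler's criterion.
(10/71) = 10^{35} mod 71 = 1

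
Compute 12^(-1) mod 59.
Since 59 is prime, by Fermat 12^(-1) ≡ 12^{57} ≡ 5 mod 59. Verify: 12 × 5 = 60 ≡ 1 mod 59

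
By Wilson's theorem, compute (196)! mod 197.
By Wilson's theorem, (196)! ≡ -1 ≡ 196 mod 197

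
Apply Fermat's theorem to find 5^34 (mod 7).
By Fermat: 5^{6} ≡ 1 (mod 7). 34 = 5×6 + 4. So 5^{34} ≡ 5^{4} ≡ 2 (mod 7)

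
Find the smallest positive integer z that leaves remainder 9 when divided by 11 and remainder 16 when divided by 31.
M = 11 × 31 = 341. M₁ = 31, y₁ ≡ 5 mod 11. M₂ = 11, y₂ ≡ 17 mod 31. z = 9×31×5 + 16×11×17 ≡ 295 mod 341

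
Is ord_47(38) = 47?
Powers of 38 mod 47: 38^1≡38, 38^2≡34, 38^3≡23, 38^4≡28, 38^5≡30, 38^6≡12, 38^7≡33, 38^8≡32, 38^9≡41, 38^10≡7, 38^11≡31, 38^12≡3, 38^13≡20, 38^14≡8, 38^15≡22, 38^16≡37, 38^17≡43, 38^18≡36, 38^19≡5, 38^20≡2, 38^21≡29, 38^22≡21, 38^23≡46, 38^24≡9, 38^25≡13, 38^26≡24, 38^27≡19, 38^28≡17, 38^29≡35, 38^30≡14, 38^31≡15, 38^32≡6, 38^33≡40, 38^34≡16, 38^35≡44, 38^36≡27, 38^37≡39, 38^38≡25, 38^39≡10, 38^40≡4, 38^41≡11, 38^42≡42, 38^43≡45, 38^44≡18, 38^45≡26, 38^46≡1. Already 38^46≡1, so the order is 46 < 47. No, the actual order is 46.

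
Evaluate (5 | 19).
(5/19) = 5^{9} mod 19 = 1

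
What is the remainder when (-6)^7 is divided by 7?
Using Fermat: (-6)^{6} ≡ 1 (mod 7). 7 ≡ 1 (mod 6). So (-6)^{7} ≡ (-6)^{1} ≡ 1 (mod 7)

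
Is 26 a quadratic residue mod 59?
By Euler's criterion: 26^{29} ≡ 1 mod 59. Since this equals 1, 26 is a QR.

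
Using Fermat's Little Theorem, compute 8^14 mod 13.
By Fermat: 8^{12} ≡ 1 mod 13. So 8^{14} = 8^{12} · 8^{2} ≡ 8^{2} ≡ 12 mod 13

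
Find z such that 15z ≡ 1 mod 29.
Since 29 is prime, by Fermat 15^(-1) ≡ 15^{27} ≡ 2 mod 29. Verify: 15 × 2 = 30 ≡ 1 mod 29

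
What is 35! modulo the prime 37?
(36)! = (35)! × (36) ≡ -1 mod 37. So (35)! ≡ -1 × (36)^(-1) ≡ (-1)×(-1) = 1 mod 37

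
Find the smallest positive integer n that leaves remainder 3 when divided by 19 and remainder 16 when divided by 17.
M = 19 × 17 = 323. M₁ = 17, y₁ ≡ 9 (mod 19). M₂ = 19, y₂ ≡ 9 (mod 17). n = 3×17×9 + 16×19×9 ≡ 288 (mod 323)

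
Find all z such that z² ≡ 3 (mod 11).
The square roots of 3 mod 11 are 5 and 6. Verify: 5² = 25 ≡ 3 (mod 11)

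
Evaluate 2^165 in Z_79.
Using Fermat: 2^{78} ≡ 1 (mod 79). 165 ≡ 9 (mod 78). So 2^{165} ≡ 2^{9} ≡ 38 (mod 79)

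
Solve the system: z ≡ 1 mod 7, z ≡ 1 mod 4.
M = 7 × 4 = 28. M₁ = 4, y₁ ≡ 2 mod 7. M₂ = 7, y₂ ≡ 3 mod 4. z = 1×4×2 + 1×7×3 ≡ 1 mod 28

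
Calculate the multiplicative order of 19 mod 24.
Powers of 19 mod 24: 19^1≡19, 19^2≡1. ord_24(19) = 2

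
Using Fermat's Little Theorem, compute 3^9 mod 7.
By Fermat: 3^{6} ≡ 1 (mod 7). So 3^{9} = 3^{6} · 3^{3} ≡ 3^{3} ≡ 6 (mod 7)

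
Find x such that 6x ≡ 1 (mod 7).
Since 7 is prime, by Fermat 6^(-1) ≡ 6^{5} ≡ 6 (mod 7). Verify: 6 × 6 = 36 ≡ 1 (mod 7)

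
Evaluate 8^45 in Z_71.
By repeated squaring (mod 71): 8^{1}≡8, 8^{2}≡64, 8^{4}≡49, 8^{8}≡58, 8^{16}≡27, 8^{32}≡19. Then 8^{45} = 8^{32+8+4+1} ≡ 19 × 58 × 49 × 8 ≡ 20 (mod 71)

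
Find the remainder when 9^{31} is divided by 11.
By Fermat: 9^{10} ≡ 1 (mod 11). 31 = 3×10 + 1. So 9^{31} ≡ 9^{1} ≡ 9 (mod 11)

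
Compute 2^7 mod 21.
By repeated squaring (mod 21): 2^{1}≡2, 2^{2}≡4, 2^{4}≡16. Then 2^{7} = 2^{4+2+1} ≡ 16 × 4 × 2 ≡ 2 (mod 21)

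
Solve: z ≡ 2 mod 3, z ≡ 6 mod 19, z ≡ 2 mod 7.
M = 3 × 19 × 7 = 399. M₁ = 133, y₁ ≡ 1 mod 3. M₂ = 21, y₂ ≡ 10 mod 19. M₃ = 57, y₃ ≡ 1 mod 7. z = 2×133×1 + 6×21×10 + 2×57×1 ≡ 44 mod 399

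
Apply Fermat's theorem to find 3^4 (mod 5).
By Fermat's Little Theorem, 3^{4} ≡ 1 (mod 5) since 5 is prime and gcd(3, 5) = 1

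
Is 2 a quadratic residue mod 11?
By Euler's criterion: 2^{5} ≡ 10 mod 11. Since this equals -1 (≡ 10), 2 is not a QR.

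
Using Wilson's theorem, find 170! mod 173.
(172)! = (170)! × (171) × (172) ≡ -1 (mod 173). So (170)! ≡ -1 × [(172)(171)]^(-1) ≡ 86 (mod 173)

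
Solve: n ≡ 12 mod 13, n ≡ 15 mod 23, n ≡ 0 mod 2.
M = 13 × 23 × 2 = 598. M₁ = 46, y₁ ≡ 2 mod 13. M₂ = 26, y₂ ≡ 8 mod 23. M₃ = 299, y₃ ≡ 1 mod 2. n = 12×46×2 + 15×26×8 + 0×299×1 ≡ 38 mod 598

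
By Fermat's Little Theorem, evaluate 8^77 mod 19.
By Fermat: 8^{18} ≡ 1 (mod 19). 77 = 4×18 + 5. So 8^{77} ≡ 8^{5} ≡ 12 (mod 19)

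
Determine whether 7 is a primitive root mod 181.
7^{12} ≡ 1 mod 181 and 12 < 180, so ord_181(7) = 12 ≠ 180 and 7 is not a primitive root.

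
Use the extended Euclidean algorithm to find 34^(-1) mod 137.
Extended GCD: 34(-4) + 137(1) = 1. So 34^(-1) ≡ -4 ≡ 133 mod 137. Verify: 34 × 133 = 4522 ≡ 1 mod 137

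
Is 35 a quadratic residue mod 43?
By Euler's criterion: 35^{21} ≡ 1 (mod 43). Since this equals 1, 35 is a QR.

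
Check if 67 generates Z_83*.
ord_83(67) divides 82. For each prime q|82: 67^{41}≡82, 67^{2}≡7, none ≡ 1. So 67 has order 82 and is a primitive root mod 83.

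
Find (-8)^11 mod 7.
Using Fermat: (-8)^{6} ≡ 1 mod 7. 11 ≡ 5 mod 6. So (-8)^{11} ≡ (-8)^{5} ≡ 6 mod 7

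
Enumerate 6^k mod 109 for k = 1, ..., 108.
6^1, 6^2, ..., 6^{108} mod 109: [6, 36, 107, 97, 37, 4, 24, 35, 101, 61, 39, 16, 96, 31, 77, 26, 47, 64, 57, 15, 90, 104, 79, 38, 10, 60, 33, 89, 98, 43, 40, 22, 23, 29, 65, 63, 51, 88, 92, 7, 42, 34, 95, 25, 41, 28, 59, 27, 53, 100, 55, 3, 18, 108, 103, 73, 2, 12, 72, 105, 85, 74, 8, 48, 70, 93, 13, 78, 32, 83, 62, 45, 52, 94, 19, 5, 30, 71, 99, 49, 76, 20, 11, 66, 69, 87, 86, 80, 44, 46, 58, 21, 17, 102, 67, 75, 14, 84, 68, 81, 50, 82, 56, 9, 54, 106, 91, 1]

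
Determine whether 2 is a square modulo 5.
By Euler's criterion: 2^{2} ≡ 4 (mod 5). Since this equals -1 (≡ 4), 2 is not a QR.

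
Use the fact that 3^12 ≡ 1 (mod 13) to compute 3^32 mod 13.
By Fermat: 3^{12} ≡ 1 (mod 13). 32 = 2×12 + 8. So 3^{32} ≡ 3^{8} ≡ 9 (mod 13)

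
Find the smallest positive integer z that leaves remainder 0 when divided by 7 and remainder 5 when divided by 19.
M = 7 × 19 = 133. M₁ = 19, y₁ ≡ 3 (mod 7). M₂ = 7, y₂ ≡ 11 (mod 19). z = 0×19×3 + 5×7×11 ≡ 119 (mod 133)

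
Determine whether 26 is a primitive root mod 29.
ord_29(26) divides 28. For each prime q|28: 26^{14}≡28, 26^{4}≡23, none ≡ 1. So 26 has order 28 and is a primitive root mod 29.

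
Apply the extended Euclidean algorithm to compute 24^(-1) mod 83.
Extended GCD: 24(-38) + 83(11) = 1. So 24^(-1) ≡ -38 ≡ 45 (mod 83). Verify: 24 × 45 = 1080 ≡ 1 (mod 83)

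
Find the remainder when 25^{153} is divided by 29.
By Fermat: 25^{28} ≡ 1 (mod 29). 153 = 5×28 + 13. So 25^{153} ≡ 25^{13} ≡ 7 (mod 29)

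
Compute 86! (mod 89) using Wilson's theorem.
(88)! = (86)! × (87) × (88) ≡ -1 (mod 89). So (86)! ≡ -1 × [(88)(87)]^(-1) ≡ 44 (mod 89)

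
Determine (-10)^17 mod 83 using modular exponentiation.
By repeated squaring mod 83: (-10)^{1}≡73, (-10)^{2}≡17, (-10)^{4}≡40, (-10)^{8}≡23, (-10)^{16}≡31. Then (-10)^{17} = (-10)^{16+1} ≡ 31 × 73 ≡ 22 mod 83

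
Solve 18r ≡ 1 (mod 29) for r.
Since 29 is prime, by Fermat 18^(-1) ≡ 18^{27} ≡ 21 (mod 29). Verify: 18 × 21 = 378 ≡ 1 (mod 29)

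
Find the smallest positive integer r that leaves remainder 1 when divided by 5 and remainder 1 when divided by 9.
M = 5 × 9 = 45. M₁ = 9, y₁ ≡ 4 mod 5. M₂ = 5, y₂ ≡ 2 mod 9. r = 1×9×4 + 1×5×2 ≡ 1 mod 45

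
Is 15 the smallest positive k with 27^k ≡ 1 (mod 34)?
Powers of 27 mod 34: 27^1≡27, 27^2≡15, 27^3≡31, 27^4≡21, 27^5≡23, 27^6≡9, 27^7≡5, 27^8≡33, 27^9≡7, 27^10≡19, 27^11≡3, 27^12≡13, 27^13≡11, 27^14≡25, 27^15≡29, 27^16≡1. 27^15≡29≢1, so ord ≠ 15. No, the actual order is 16.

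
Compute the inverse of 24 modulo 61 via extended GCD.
Extended GCD: 24(28) + 61(-11) = 1. So 24^(-1) ≡ 28 mod 61. Verify: 24 × 28 = 672 ≡ 1 mod 61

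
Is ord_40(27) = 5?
Powers of 27 mod 40: 27^1≡27, 27^2≡9, 27^3≡3, 27^4≡1. Already 27^4≡1, so the order is 4 < 5. No, the actual order is 4.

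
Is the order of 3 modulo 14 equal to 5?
Powers of 3 mod 14: 3^1≡3, 3^2≡9, 3^3≡13, 3^4≡11, 3^5≡5, 3^6≡1. 3^5≡5≢1, so ord ≠ 5. No, the actual order is 6.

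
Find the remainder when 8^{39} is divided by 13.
By Fermat: 8^{12} ≡ 1 (mod 13). 39 = 3×12 + 3. So 8^{39} ≡ 8^{3} ≡ 5 (mod 13)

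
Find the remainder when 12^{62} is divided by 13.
By Fermat: 12^{12} ≡ 1 mod 13. 62 = 5×12 + 2. So 12^{62} ≡ 12^{2} ≡ 1 mod 13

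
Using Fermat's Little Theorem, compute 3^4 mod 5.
By Fermat's Little Theorem, 3^{4} ≡ 1 (mod 5) since 5 is prime and gcd(3, 5) = 1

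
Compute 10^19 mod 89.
By repeated squaring mod 89: 10^{1}≡10, 10^{2}≡11, 10^{4}≡32, 10^{8}≡45, 10^{16}≡67. Then 10^{19} = 10^{16+2+1} ≡ 67 × 11 × 10 ≡ 72 mod 89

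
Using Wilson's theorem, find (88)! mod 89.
By Wilson's theorem, (88)! ≡ -1 ≡ 88 mod 89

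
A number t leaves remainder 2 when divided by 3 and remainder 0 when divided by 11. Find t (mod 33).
M = 3 × 11 = 33. M₁ = 11, y₁ ≡ 2 (mod 3). M₂ = 3, y₂ ≡ 4 (mod 11). t = 2×11×2 + 0×3×4 ≡ 11 (mod 33)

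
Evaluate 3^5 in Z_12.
By repeated squaring mod 12: 3^{1}≡3, 3^{2}≡9, 3^{4}≡9. Then 3^{5} = 3^{4+1} ≡ 9 × 3 ≡ 3 mod 12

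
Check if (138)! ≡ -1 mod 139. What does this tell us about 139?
(138)! mod 139 = 138. Since this equals -1 mod 139, Wilson confirms 139 is prime.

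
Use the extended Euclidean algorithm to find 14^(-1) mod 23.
Extended GCD: 14(5) + 23(-3) = 1. So 14^(-1) ≡ 5 mod 23. Verify: 14 × 5 = 70 ≡ 1 mod 23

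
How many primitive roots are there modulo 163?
Number of primitive roots mod 163 = φ(p-1) = φ(162) = 54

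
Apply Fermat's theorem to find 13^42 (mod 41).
By Fermat: 13^{40} ≡ 1 (mod 41). So 13^{42} = 13^{40} · 13^{2} ≡ 13^{2} ≡ 5 (mod 41)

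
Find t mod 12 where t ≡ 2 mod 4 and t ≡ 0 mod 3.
M = 4 × 3 = 12. M₁ = 3, y₁ ≡ 3 mod 4. M₂ = 4, y₂ ≡ 1 mod 3. t = 2×3×3 + 0×4×1 ≡ 6 mod 12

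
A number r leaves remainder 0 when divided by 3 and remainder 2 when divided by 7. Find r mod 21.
M = 3 × 7 = 21. M₁ = 7, y₁ ≡ 1 mod 3. M₂ = 3, y₂ ≡ 5 mod 7. r = 0×7×1 + 2×3×5 ≡ 9 mod 21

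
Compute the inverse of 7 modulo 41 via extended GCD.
Extended GCD: 7(6) + 41(-1) = 1. So 7^(-1) ≡ 6 mod 41. Verify: 7 × 6 = 42 ≡ 1 mod 41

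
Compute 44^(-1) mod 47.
Since 47 is prime, by Fermat 44^(-1) ≡ 44^{45} ≡ 31 mod 47. Verify: 44 × 31 = 1364 ≡ 1 mod 47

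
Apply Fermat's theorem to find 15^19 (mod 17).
By Fermat: 15^{16} ≡ 1 (mod 17). So 15^{19} = 15^{16} · 15^{3} ≡ 15^{3} ≡ 9 (mod 17)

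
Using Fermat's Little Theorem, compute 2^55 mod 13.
By Fermat: 2^{12} ≡ 1 (mod 13). 55 = 4×12 + 7. So 2^{55} ≡ 2^{7} ≡ 11 (mod 13)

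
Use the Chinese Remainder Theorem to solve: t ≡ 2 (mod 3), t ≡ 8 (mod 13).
M = 3 × 13 = 39. M₁ = 13, y₁ ≡ 1 (mod 3). M₂ = 3, y₂ ≡ 9 (mod 13). t = 2×13×1 + 8×3×9 ≡ 8 (mod 39)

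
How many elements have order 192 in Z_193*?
A prime p has φ(p-1) primitive roots; here φ(192) = 64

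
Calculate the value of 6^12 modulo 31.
By repeated squaring (mod 31): 6^{1}≡6, 6^{2}≡5, 6^{4}≡25, 6^{8}≡5. Then 6^{12} = 6^{8+4} ≡ 5 × 25 ≡ 1 (mod 31)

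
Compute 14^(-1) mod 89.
Since 89 is prime, by Fermat 14^(-1) ≡ 14^{87} ≡ 70 mod 89. Verify: 14 × 70 = 980 ≡ 1 mod 89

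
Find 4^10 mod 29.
By repeated squaring mod 29: 4^{1}≡4, 4^{2}≡16, 4^{4}≡24, 4^{8}≡25. Then 4^{10} = 4^{8+2} ≡ 25 × 16 ≡ 23 mod 29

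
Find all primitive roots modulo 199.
There are φ(198) = 60 primitive roots mod 199: {3, 6, 15, 22, 30, 34, 38, 39, 41, 44, 48, 54, 68, 69, 71, 73, 75, 77, 84, 87, 95, 97, 99, 105, 108, 110, 113, 118, 119, 120, 127, 129, 133, 134, 142, 143, 146, 148, 149, 150, 152, 153, 154, 163, 164, 166, 167, 168, 170, 173, 176, 179, 183, 185, 186, 189, 190, 192, 195, 197}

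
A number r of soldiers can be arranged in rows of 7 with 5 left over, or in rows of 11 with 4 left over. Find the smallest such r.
M = 7 × 11 = 77. M₁ = 11, y₁ ≡ 2 (mod 7). M₂ = 7, y₂ ≡ 8 (mod 11). r = 5×11×2 + 4×7×8 ≡ 26 (mod 77)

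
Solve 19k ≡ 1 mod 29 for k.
Since 29 is prime, by Fermat 19^(-1) ≡ 19^{27} ≡ 26 mod 29. Verify: 19 × 26 = 494 ≡ 1 mod 29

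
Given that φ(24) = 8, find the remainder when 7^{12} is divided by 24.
By Euler: 7^{8} ≡ 1 (mod 24) since gcd(7, 24) = 1. 12 = 1×8 + 4. So 7^{12} ≡ 7^{4} ≡ 1 (mod 24)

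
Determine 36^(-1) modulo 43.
Since 43 is prime, by Fermat 36^(-1) ≡ 36^{41} ≡ 6 (mod 43). Verify: 36 × 6 = 216 ≡ 1 (mod 43)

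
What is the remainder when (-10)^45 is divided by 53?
By repeated squaring mod 53: (-10)^{1}≡43, (-10)^{2}≡47, (-10)^{4}≡36, (-10)^{8}≡24, (-10)^{16}≡46, (-10)^{32}≡49. Then (-10)^{45} = (-10)^{32+8+4+1} ≡ 49 × 24 × 36 × 43 ≡ 4 mod 53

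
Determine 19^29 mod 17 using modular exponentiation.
Using Fermat: 19^{16} ≡ 1 mod 17. 29 ≡ 13 mod 16. So 19^{29} ≡ 19^{13} ≡ 15 mod 17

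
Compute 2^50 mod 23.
Using Fermat: 2^{22} ≡ 1 (mod 23). 50 ≡ 6 (mod 22). So 2^{50} ≡ 2^{6} ≡ 18 (mod 23)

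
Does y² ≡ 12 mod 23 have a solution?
By Euler's criterion: 12^{11} ≡ 1 mod 23. Since this equals 1, 12 is a QR.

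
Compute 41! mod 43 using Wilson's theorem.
(42)! = (41)! × (42) ≡ -1 mod 43. So (41)! ≡ -1 × (42)^(-1) ≡ (-1)×(-1) = 1 mod 43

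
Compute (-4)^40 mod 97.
By repeated squaring (mod 97): (-4)^{1}≡93, (-4)^{2}≡16, (-4)^{4}≡62, (-4)^{8}≡61, (-4)^{16}≡35, (-4)^{32}≡61. Then (-4)^{40} = (-4)^{32+8} ≡ 61 × 61 ≡ 35 (mod 97)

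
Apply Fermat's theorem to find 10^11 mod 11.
By Fermat: 10^{10} ≡ 1 mod 11. So 10^{11} = 10^{10} · 10^{1} ≡ 10^{1} ≡ 10 mod 11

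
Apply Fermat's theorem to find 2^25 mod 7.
By Fermat: 2^{6} ≡ 1 mod 7. 25 = 4×6 + 1. So 2^{25} ≡ 2^{1} ≡ 2 mod 7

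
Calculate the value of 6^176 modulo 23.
Using Fermat: 6^{22} ≡ 1 mod 23. 176 ≡ 0 mod 22. So 6^{176} ≡ 6^{0} ≡ 1 mod 23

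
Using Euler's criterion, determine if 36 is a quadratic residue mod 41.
By Euler's criterion: 36^{20} ≡ 1 mod 41. Since this equals 1, 36 is a QR.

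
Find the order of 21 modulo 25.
Powers of 21 mod 25: 21^1≡21, 21^2≡16, 21^3≡11, 21^4≡6, 21^5≡1. Order = 5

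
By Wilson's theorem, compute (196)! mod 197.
By Wilson's theorem, (196)! ≡ -1 ≡ 196 mod 197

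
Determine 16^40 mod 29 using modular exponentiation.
Using Fermat: 16^{28} ≡ 1 mod 29. 40 ≡ 12 mod 28. So 16^{40} ≡ 16^{12} ≡ 23 mod 29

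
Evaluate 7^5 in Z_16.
By repeated squaring mod 16: 7^{1}≡7, 7^{2}≡1, 7^{4}≡1. Then 7^{5} = 7^{4+1} ≡ 1 × 7 ≡ 7 mod 16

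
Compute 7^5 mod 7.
By repeated squaring (mod 7): 7^{1}≡0, 7^{2}≡0, 7^{4}≡0. Then 7^{5} = 7^{4+1} ≡ 0 × 0 ≡ 0 (mod 7)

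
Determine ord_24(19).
Powers of 19 mod 24: 19^1≡19, 19^2≡1. Order = 2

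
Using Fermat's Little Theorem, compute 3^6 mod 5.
By Fermat: 3^{4} ≡ 1 (mod 5). So 3^{6} = 3^{4} · 3^{2} ≡ 3^{2} ≡ 4 (mod 5)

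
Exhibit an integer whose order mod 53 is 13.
10 has order 13 mod 53 since 10^{13} ≡ 1 mod 53 and no smaller power works.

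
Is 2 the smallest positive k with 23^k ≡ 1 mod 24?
Powers of 23 mod 24: 23^1≡23, 23^2≡1. First k with 23^k≡1 is k=2. Yes, ord_24(23) = 2.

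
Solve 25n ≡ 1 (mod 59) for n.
Since 59 is prime, by Fermat 25^(-1) ≡ 25^{57} ≡ 26 (mod 59). Verify: 25 × 26 = 650 ≡ 1 (mod 59)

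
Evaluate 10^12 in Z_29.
By repeated squaring mod 29: 10^{1}≡10, 10^{2}≡13, 10^{4}≡24, 10^{8}≡25. Then 10^{12} = 10^{8+4} ≡ 25 × 24 ≡ 20 mod 29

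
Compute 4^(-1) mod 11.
Since 11 is prime, by Fermat 4^(-1) ≡ 4^{9} ≡ 3 mod 11. Verify: 4 × 3 = 12 ≡ 1 mod 11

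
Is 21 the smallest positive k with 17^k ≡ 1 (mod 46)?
Powers of 17 mod 46: 17^1≡17, 17^2≡13, 17^3≡37, 17^4≡31, 17^5≡21, 17^6≡35, 17^7≡43, 17^8≡41, 17^9≡7, 17^10≡27, 17^11≡45, 17^12≡29, 17^13≡33, 17^14≡9, 17^15≡15, 17^16≡25, 17^17≡11, 17^18≡3, 17^19≡5, 17^20≡39, 17^21≡19, 17^22≡1. 17^21≡19≢1, so ord ≠ 21. No, the actual order is 22.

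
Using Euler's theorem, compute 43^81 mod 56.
By Euler: 43^{24} ≡ 1 (mod 56) since gcd(43, 56) = 1. 81 = 3×24 + 9. So 43^{81} ≡ 43^{9} ≡ 43 (mod 56)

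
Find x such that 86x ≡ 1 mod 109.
Since 109 is prime, by Fermat 86^(-1) ≡ 86^{107} ≡ 90 mod 109. Verify: 86 × 90 = 7740 ≡ 1 mod 109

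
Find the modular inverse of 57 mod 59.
Since 59 is prime, by Fermat 57^(-1) ≡ 57^{57} ≡ 29 mod 59. Verify: 57 × 29 = 1653 ≡ 1 mod 59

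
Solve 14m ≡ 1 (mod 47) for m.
Since 47 is prime, by Fermat 14^(-1) ≡ 14^{45} ≡ 37 (mod 47). Verify: 14 × 37 = 518 ≡ 1 (mod 47)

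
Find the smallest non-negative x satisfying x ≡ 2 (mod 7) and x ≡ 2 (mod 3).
M = 7 × 3 = 21. M₁ = 3, y₁ ≡ 5 (mod 7). M₂ = 7, y₂ ≡ 1 (mod 3). x = 2×3×5 + 2×7×1 ≡ 2 (mod 21)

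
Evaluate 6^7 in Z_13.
By repeated squaring mod 13: 6^{1}≡6, 6^{2}≡10, 6^{4}≡9. Then 6^{7} = 6^{4+2+1} ≡ 9 × 10 × 6 ≡ 7 mod 13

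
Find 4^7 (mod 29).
By repeated squaring (mod 29): 4^{1}≡4, 4^{2}≡16, 4^{4}≡24. Then 4^{7} = 4^{4+2+1} ≡ 24 × 16 × 4 ≡ 28 (mod 29)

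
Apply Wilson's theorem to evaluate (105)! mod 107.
(106)! = (105)! × (106) ≡ -1 (mod 107). So (105)! ≡ -1 × (106)^(-1) ≡ (-1)×(-1) = 1 (mod 107)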